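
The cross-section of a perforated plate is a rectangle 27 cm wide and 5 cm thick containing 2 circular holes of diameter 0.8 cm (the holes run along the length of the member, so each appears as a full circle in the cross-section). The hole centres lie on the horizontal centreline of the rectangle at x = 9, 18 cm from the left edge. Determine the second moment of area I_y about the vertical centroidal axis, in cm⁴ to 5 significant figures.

I_y ≈ 8180.9 cm⁴

Decompose the section into non-overlapping parts with the origin at the bottom-left of its bounding rectangle.
Plate: 27 × 5, A = 135 cm², x = 13.5 cm, Ī = 8201.25 cm⁴.
Hole 1 (subtracted): ⌀0.8, A = 0.5026548 cm², x = 9 cm, Ī = 0.02010619 cm⁴.
Hole 2 (subtracted): ⌀0.8, A = 0.5026548 cm², x = 18 cm, Ī = 0.02010619 cm⁴.
By symmetry the centroid is at mid-width, x̄ = 13.5 cm.
Transfer each piece to the vertical centroidal axis using Ī + A·d² with d = x − 13.5:
  plate: d = 0 cm → contributes +8201.25 cm⁴
  hole 1: d = -4.5 cm → contributes −10.19887 cm⁴
  hole 2: d = 4.5 cm → contributes −10.19887 cm⁴
Total I = 8180.852 cm⁴.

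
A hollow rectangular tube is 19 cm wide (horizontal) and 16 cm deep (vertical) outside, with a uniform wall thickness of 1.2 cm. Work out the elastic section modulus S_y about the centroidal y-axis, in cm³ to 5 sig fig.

S_y ≈ 416.96 cm³

Treat the section as a set of non-overlapping primitives; coordinates are from the bounding-box lower-left.
Outer rectangle: 19 × 16, A = 304 cm², x = 9.5 cm, Ī = 9145.333 cm⁴.
Inner void (subtracted): 16.6 × 13.6, A = 225.76 cm², x = 9.5 cm, Ī = 5184.202 cm⁴.
By symmetry the centroid is at mid-width, x̄ = 9.5 cm.
All pieces are centred on the centroidal y-axis, so I = ΣĪ (holes subtracted) = 3961.131 cm⁴.
Extreme fibre distance c = 9.5 cm; S = I/c = 416.9612 cm³.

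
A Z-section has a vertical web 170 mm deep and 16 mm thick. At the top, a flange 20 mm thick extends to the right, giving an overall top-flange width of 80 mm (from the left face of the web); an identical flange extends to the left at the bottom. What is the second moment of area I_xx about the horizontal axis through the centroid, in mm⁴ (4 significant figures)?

Split into non-overlapping primitives; take the origin at the lower-left of the bounding box.
Web: 16 × 170, A = 2 720 mm², y = 85 mm, Ī = 6 550 667 mm⁴.
Top flange (beyond web): 64 × 20, A = 1 280 mm², y = 160 mm, Ī = 42666.7 mm⁴.
Bottom flange (beyond web): 64 × 20, A = 1 280 mm², y = 10 mm, Ī = 42666.7 mm⁴.
Centroid: ȳ = ΣA·y / ΣA = 85 mm.
Transfer each piece to the horizontal axis through the centroid using Ī + A·d² with d = y − 85:
  web: d = 0 mm → contributes +6 550 667 mm⁴
  top flange (beyond web): d = 75 mm → contributes +7 242 667 mm⁴
  bottom flange (beyond web): d = -75 mm → contributes +7 242 667 mm⁴
Total I = 21 036 000 mm⁴.

I_xx ≈ 2.104 × 10⁷ mm⁴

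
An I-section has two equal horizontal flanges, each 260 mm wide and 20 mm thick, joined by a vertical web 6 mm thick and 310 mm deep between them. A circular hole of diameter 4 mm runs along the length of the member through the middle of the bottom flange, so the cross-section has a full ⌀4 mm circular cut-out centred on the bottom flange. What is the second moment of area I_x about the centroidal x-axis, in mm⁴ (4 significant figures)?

Treat the section as a set of non-overlapping primitives; coordinates are from the bounding-box lower-left.
Bottom flange: 260 × 20, A = 5 200 mm², y = 10 mm, Ī = 173 333 mm⁴.
Web: 6 × 310, A = 1 860 mm², y = 175 mm, Ī = 14 895 500 mm⁴.
Top flange: 260 × 20, A = 5 200 mm², y = 340 mm, Ī = 173 333 mm⁴.
Hole (subtracted): ⌀4, A = 12.5664 mm², y = 10 mm, Ī = 12.5664 mm⁴.
Centroid: ȳ = ΣA·y / ΣA = 175.169 mm.
Transfer each piece to the centroidal x-axis using Ī + A·d² with d = y − 175.169:
  bottom flange: d = -165.169 mm → contributes +142 033 996 mm⁴
  web: d = -0.169297 mm → contributes +14 895 553 mm⁴
  top flange: d = 164.831 mm → contributes +141 452 969 mm⁴
  hole: d = -165.169 mm → contributes −342 834 mm⁴
Total I = 298 039 684 mm⁴.

I_x ≈ 2.980 × 10⁸ mm⁴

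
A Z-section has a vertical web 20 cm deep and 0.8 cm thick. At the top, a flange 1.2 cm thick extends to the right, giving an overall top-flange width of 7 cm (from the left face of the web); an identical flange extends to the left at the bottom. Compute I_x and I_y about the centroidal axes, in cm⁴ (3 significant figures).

I_x ≈ 1850 cm⁴, I_y ≈ 231 cm⁴

Decompose the section into non-overlapping parts with the origin at the bottom-left of its bounding rectangle.
Web: 0.8 × 20, A = 16 cm², y = 10 cm, Ī = 533.33 cm⁴.
Top flange (beyond web): 6.2 × 1.2, A = 7.44 cm², y = 19.4 cm, Ī = 0.8928 cm⁴.
Bottom flange (beyond web): 6.2 × 1.2, A = 7.44 cm², y = 0.6 cm, Ī = 0.8928 cm⁴.
Centroid: ȳ = ΣA·y / ΣA = 10 cm.
Transfer each piece to the centroidal x-axis using Ī + A·d² with d = y − 10:
  web: d = 0 cm → contributes +533.33 cm⁴
  top flange (beyond web): d = 9.4 cm → contributes +658.29 cm⁴
  bottom flange (beyond web): d = -9.4 cm → contributes +658.29 cm⁴
Total I = 1849.9 cm⁴.
For the y-axis: x̄ = 6.6 cm.
Repeating about the centroidal y-axis gives I_y = 230.8 cm⁴.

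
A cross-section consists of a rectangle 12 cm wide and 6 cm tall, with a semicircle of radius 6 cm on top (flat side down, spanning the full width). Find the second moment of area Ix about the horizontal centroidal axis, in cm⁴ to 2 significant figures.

Treat the section as a set of non-overlapping primitives; coordinates are from the bounding-box lower-left.
Rectangular body: 12 × 6, A = 72 cm², y = 3 cm, Ī = 216 cm⁴.
Semicircular cap: semicircle r = 6, A = 56.55 cm², y = 8.546 cm, Ī = 142.2 cm⁴.
Centroid: ȳ = ΣA·y / ΣA = 5.44 cm.
Transfer each piece to the horizontal centroidal axis using Ī + A·d² with d = y − 5.44:
  rectangular body: d = -2.44 cm → contributes +644.6 cm⁴
  semicircular cap: d = 3.107 cm → contributes +688 cm⁴
Total I = 1 333 cm⁴.

Ix ≈ 1300 cm⁴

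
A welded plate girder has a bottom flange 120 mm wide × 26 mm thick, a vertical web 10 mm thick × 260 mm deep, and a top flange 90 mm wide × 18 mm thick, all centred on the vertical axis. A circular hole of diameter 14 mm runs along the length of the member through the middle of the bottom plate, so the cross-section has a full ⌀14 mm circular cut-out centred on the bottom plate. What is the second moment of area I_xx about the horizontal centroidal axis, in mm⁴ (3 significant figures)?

Treat the section as a set of non-overlapping primitives; coordinates are from the bounding-box lower-left.
Bottom plate: 120 × 26, A = 3 120 mm², y = 13 mm, Ī = 175 760 mm⁴.
Web plate: 10 × 260, A = 2 600 mm², y = 156 mm, Ī = 14 646 667 mm⁴.
Top plate: 90 × 18, A = 1 620 mm², y = 295 mm, Ī = 43 740 mm⁴.
Hole (subtracted): ⌀14, A = 153.94 mm², y = 13 mm, Ī = 1885.7 mm⁴.
Centroid: ȳ = ΣA·y / ΣA = 128.31 mm.
Transfer each piece to the horizontal centroidal axis using Ī + A·d² with d = y − 128.31:
  bottom plate: d = -115.31 mm → contributes +41 662 037 mm⁴
  web plate: d = 27.688 mm → contributes +16 639 876 mm⁴
  top plate: d = 166.69 mm → contributes +45 055 199 mm⁴
  hole: d = -115.31 mm → contributes −2 048 782 mm⁴
Total I = 101 308 330 mm⁴.

I_xx ≈ 1.01 × 10⁸ mm⁴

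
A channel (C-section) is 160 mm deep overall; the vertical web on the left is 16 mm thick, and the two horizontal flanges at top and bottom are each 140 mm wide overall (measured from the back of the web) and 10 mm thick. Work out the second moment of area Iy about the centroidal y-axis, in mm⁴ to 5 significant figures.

Split into non-overlapping primitives; take the origin at the lower-left of the bounding box.
Web: 16 × 160, A = 2 560 mm², x = 8 mm, Ī = 54613.33 mm⁴.
Top flange (beyond web): 124 × 10, A = 1 240 mm², x = 78 mm, Ī = 1 588 853 mm⁴.
Bottom flange (beyond web): 124 × 10, A = 1 240 mm², x = 78 mm, Ī = 1 588 853 mm⁴.
Centroid: x̄ = ΣA·x / ΣA = 42.44444 mm.
Transfer each piece to the centroidal y-axis using Ī + A·d² with d = x − 42.44444:
  web: d = -34.44444 mm → contributes +3 091 848 mm⁴
  top flange (beyond web): d = 35.55556 mm → contributes +3 156 458 mm⁴
  bottom flange (beyond web): d = 35.55556 mm → contributes +3 156 458 mm⁴
Total I = 9 404 764 mm⁴.

Iy ≈ 9.4048 × 10⁶ mm⁴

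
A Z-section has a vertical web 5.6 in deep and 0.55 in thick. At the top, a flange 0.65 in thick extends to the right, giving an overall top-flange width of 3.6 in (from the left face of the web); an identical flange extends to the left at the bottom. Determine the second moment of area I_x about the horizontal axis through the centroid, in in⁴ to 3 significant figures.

Decompose the section into non-overlapping parts with the origin at the bottom-left of its bounding rectangle.
Web: 0.55 × 5.6, A = 3.08 in², y = 2.8 in, Ī = 8.0491 in⁴.
Top flange (beyond web): 3.05 × 0.65, A = 1.9825 in², y = 5.275 in, Ī = 0.069801 in⁴.
Bottom flange (beyond web): 3.05 × 0.65, A = 1.9825 in², y = 0.325 in, Ī = 0.069801 in⁴.
Centroid: ȳ = ΣA·y / ΣA = 2.8 in.
Transfer each piece to the horizontal axis through the centroid using Ī + A·d² with d = y − 2.8:
  web: d = 0 in → contributes +8.0491 in⁴
  top flange (beyond web): d = 2.475 in → contributes +12.214 in⁴
  bottom flange (beyond web): d = -2.475 in → contributes +12.214 in⁴
Total I = 32.477 in⁴.

I_x ≈ 32.5 in⁴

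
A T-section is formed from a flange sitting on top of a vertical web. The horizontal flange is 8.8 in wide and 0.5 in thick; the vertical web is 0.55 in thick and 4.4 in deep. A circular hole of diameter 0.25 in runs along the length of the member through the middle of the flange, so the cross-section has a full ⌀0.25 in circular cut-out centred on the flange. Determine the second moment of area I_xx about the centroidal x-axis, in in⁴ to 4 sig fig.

I_xx ≈ 13.33 in⁴

Treat the section as a set of non-overlapping primitives; coordinates are from the bounding-box lower-left.
Flange: 8.8 × 0.5, A = 4.4 in², y = 4.65 in, Ī = 0.0916667 in⁴.
Web: 0.55 × 4.4, A = 2.42 in², y = 2.2 in, Ī = 3.90427 in⁴.
Hole (subtracted): ⌀0.25, A = 0.0490874 in², y = 4.65 in, Ī = 0.000191748 in⁴.
Centroid: ȳ = ΣA·y / ΣA = 3.77434 in.
Transfer each piece to the centroidal x-axis using Ī + A·d² with d = y − 3.77434:
  flange: d = 0.875657 in → contributes +3.46548 in⁴
  web: d = -1.57434 in → contributes +9.90237 in⁴
  hole: d = 0.875657 in → contributes −0.0378308 in⁴
Total I = 13.33 in⁴.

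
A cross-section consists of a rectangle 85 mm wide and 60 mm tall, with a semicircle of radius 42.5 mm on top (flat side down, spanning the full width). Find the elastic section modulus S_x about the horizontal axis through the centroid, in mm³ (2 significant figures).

Decompose the section into non-overlapping parts with the origin at the bottom-left of its bounding rectangle.
Rectangular body: 85 × 60, A = 5 100 mm², y = 30 mm, Ī = 1 530 000 mm⁴.
Semicircular cap: semicircle r = 42.5, A = 2 837 mm², y = 78.04 mm, Ī = 358 086 mm⁴.
Centroid: ȳ = ΣA·y / ΣA = 47.17 mm.
Transfer each piece to the horizontal axis through the centroid using Ī + A·d² with d = y − 47.17:
  rectangular body: d = -17.17 mm → contributes +3 033 790 mm⁴
  semicircular cap: d = 30.87 mm → contributes +3 061 172 mm⁴
Total I = 6 094 962 mm⁴.
Extreme fibre distance c = 55.33 mm; S = I/c = 110 160 mm³.

S_x ≈ 1.1 × 10⁵ mm³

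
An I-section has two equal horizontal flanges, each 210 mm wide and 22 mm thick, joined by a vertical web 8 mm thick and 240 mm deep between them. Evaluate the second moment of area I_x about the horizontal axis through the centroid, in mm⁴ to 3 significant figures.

Break the section into simple shapes (no overlaps), measuring from the bottom-left corner of the bounding box.
Bottom flange: 210 × 22, A = 4 620 mm², y = 11 mm, Ī = 186 340 mm⁴.
Web: 8 × 240, A = 1 920 mm², y = 142 mm, Ī = 9 216 000 mm⁴.
Top flange: 210 × 22, A = 4 620 mm², y = 273 mm, Ī = 186 340 mm⁴.
By symmetry the centroid is at mid-height, ȳ = 142 mm.
Transfer each piece to the horizontal axis through the centroid using Ī + A·d² with d = y − 142:
  bottom flange: d = -131 mm → contributes +79 470 160 mm⁴
  web: d = 0 mm → contributes +9 216 000 mm⁴
  top flange: d = 131 mm → contributes +79 470 160 mm⁴
Total I = 168 156 320 mm⁴.

I_x ≈ 1.68 × 10⁸ mm⁴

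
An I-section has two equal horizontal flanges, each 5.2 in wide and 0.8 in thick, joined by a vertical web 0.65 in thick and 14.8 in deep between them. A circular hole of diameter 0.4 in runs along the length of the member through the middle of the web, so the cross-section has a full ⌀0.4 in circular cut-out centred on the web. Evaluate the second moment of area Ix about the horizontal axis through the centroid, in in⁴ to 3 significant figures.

Split into non-overlapping primitives; take the origin at the lower-left of the bounding box.
Bottom flange: 5.2 × 0.8, A = 4.16 in², y = 0.4 in, Ī = 0.22187 in⁴.
Web: 0.65 × 14.8, A = 9.62 in², y = 8.2 in, Ī = 175.6 in⁴.
Top flange: 5.2 × 0.8, A = 4.16 in², y = 16 in, Ī = 0.22187 in⁴.
Hole (subtracted): ⌀0.4, A = 0.12566 in², y = 8.2 in, Ī = 0.0012566 in⁴.
By symmetry the centroid is at mid-height, ȳ = 8.2 in.
Transfer each piece to the horizontal axis through the centroid using Ī + A·d² with d = y − 8.2:
  bottom flange: d = -7.8 in → contributes +253.32 in⁴
  web: d = 0 in → contributes +175.6 in⁴
  top flange: d = 7.8 in → contributes +253.32 in⁴
  hole: d = 0 in → contributes −0.0012566 in⁴
Total I = 682.23 in⁴.

Ix ≈ 682 in⁴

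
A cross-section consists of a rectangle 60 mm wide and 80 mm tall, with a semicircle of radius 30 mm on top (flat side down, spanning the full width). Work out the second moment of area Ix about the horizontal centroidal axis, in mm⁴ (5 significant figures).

Treat the section as a set of non-overlapping primitives; coordinates are from the bounding-box lower-left.
Rectangular body: 60 × 80, A = 4 800 mm², y = 40 mm, Ī = 2 560 000 mm⁴.
Semicircular cap: semicircle r = 30, A = 1413.717 mm², y = 92.7324 mm, Ī = 88903.14 mm⁴.
Centroid: ȳ = ΣA·y / ΣA = 51.99744 mm.
Transfer each piece to the horizontal centroidal axis using Ī + A·d² with d = y − 51.99744:
  rectangular body: d = -11.99744 mm → contributes +3 250 905 mm⁴
  semicircular cap: d = 40.73496 mm → contributes +2 434 735 mm⁴
Total I = 5 685 640 mm⁴.

Ix ≈ 5.6856 × 10⁶ mm⁴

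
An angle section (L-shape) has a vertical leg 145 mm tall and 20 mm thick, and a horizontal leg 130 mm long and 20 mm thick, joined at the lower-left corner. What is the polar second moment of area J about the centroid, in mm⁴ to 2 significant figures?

J ≈ 1.8 × 10⁷ mm⁴

Decompose the section into non-overlapping parts with the origin at the bottom-left of its bounding rectangle.
Vertical leg: 20 × 145, A = 2 900 mm², y = 72.5 mm, Ī = 5 081 042 mm⁴.
Horizontal leg (remainder): 110 × 20, A = 2 200 mm², y = 10 mm, Ī = 73 333 mm⁴.
Centroid: ȳ = ΣA·y / ΣA = 45.54 mm.
Transfer each piece to the centroidal x-axis using Ī + A·d² with d = y − 45.54:
  vertical leg: d = 26.96 mm → contributes +7 189 005 mm⁴
  horizontal leg (remainder): d = -35.54 mm → contributes +2 852 012 mm⁴
Total I = 10 041 017 mm⁴.
For the y-axis: x̄ = 38.04 mm.
Repeating about the centroidal y-axis gives I_y = 7 600 392 mm⁴.
Polar second moment: J = I_x + I_y = 17 641 409 mm⁴.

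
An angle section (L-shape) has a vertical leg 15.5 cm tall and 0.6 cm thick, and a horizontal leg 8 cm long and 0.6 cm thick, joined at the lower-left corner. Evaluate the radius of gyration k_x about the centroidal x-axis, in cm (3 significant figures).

k_x ≈ 5.07 cm

Decompose the section into non-overlapping parts with the origin at the bottom-left of its bounding rectangle.
Vertical leg: 0.6 × 15.5, A = 9.3 cm², y = 7.75 cm, Ī = 186.19 cm⁴.
Horizontal leg (remainder): 7.4 × 0.6, A = 4.44 cm², y = 0.3 cm, Ī = 0.1332 cm⁴.
Centroid: ȳ = ΣA·y / ΣA = 5.3426 cm.
Transfer each piece to the centroidal x-axis using Ī + A·d² with d = y − 5.3426:
  vertical leg: d = 2.4074 cm → contributes +240.09 cm⁴
  horizontal leg (remainder): d = -5.0426 cm → contributes +113.03 cm⁴
Total I = 353.13 cm⁴.
Radius of gyration: k = √(I/A) = √(353.13 / 13.74) = 5.0696 cm.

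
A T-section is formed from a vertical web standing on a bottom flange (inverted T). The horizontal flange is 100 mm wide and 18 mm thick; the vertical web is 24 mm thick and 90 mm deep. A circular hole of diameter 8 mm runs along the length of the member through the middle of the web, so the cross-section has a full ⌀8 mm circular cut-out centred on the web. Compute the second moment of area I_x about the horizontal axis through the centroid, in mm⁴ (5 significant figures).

Decompose the section into non-overlapping parts with the origin at the bottom-left of its bounding rectangle.
Flange: 100 × 18, A = 1 800 mm², y = 9 mm, Ī = 48 600 mm⁴.
Web: 24 × 90, A = 2 160 mm², y = 63 mm, Ī = 1 458 000 mm⁴.
Hole (subtracted): ⌀8, A = 50.26548 mm², y = 63 mm, Ī = 201.0619 mm⁴.
Centroid: ȳ = ΣA·y / ΣA = 38.13898 mm.
Transfer each piece to the horizontal axis through the centroid using Ī + A·d² with d = y − 38.13898:
  flange: d = -29.13898 mm → contributes +1 576 944 mm⁴
  web: d = 24.86102 mm → contributes +2 793 032 mm⁴
  hole: d = 24.86102 mm → contributes −31268.67 mm⁴
Total I = 4 338 707 mm⁴.

I_x ≈ 4.3387 × 10⁶ mm⁴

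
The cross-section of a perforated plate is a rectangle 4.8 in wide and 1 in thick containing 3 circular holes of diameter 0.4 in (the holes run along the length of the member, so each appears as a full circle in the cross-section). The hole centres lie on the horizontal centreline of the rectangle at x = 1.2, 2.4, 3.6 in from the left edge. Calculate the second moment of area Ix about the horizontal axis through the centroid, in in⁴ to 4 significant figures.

Treat the section as a set of non-overlapping primitives; coordinates are from the bounding-box lower-left.
Plate: 4.8 × 1, A = 4.8 in², y = 0.5 in, Ī = 0.4 in⁴.
Hole 1 (subtracted): ⌀0.4, A = 0.125664 in², y = 0.5 in, Ī = 0.00125664 in⁴.
Hole 2 (subtracted): ⌀0.4, A = 0.125664 in², y = 0.5 in, Ī = 0.00125664 in⁴.
Hole 3 (subtracted): ⌀0.4, A = 0.125664 in², y = 0.5 in, Ī = 0.00125664 in⁴.
By symmetry the centroid is at mid-height, ȳ = 0.5 in.
All pieces are centred on the horizontal axis through the centroid, so I = ΣĪ (holes subtracted) = 0.39623 in⁴.

Ix ≈ 0.3962 in⁴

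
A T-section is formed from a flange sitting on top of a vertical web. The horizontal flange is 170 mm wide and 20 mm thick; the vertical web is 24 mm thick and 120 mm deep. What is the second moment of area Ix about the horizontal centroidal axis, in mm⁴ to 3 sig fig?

Split into non-overlapping primitives; take the origin at the lower-left of the bounding box.
Flange: 170 × 20, A = 3 400 mm², y = 130 mm, Ī = 113 333 mm⁴.
Web: 24 × 120, A = 2 880 mm², y = 60 mm, Ī = 3 456 000 mm⁴.
Centroid: ȳ = ΣA·y / ΣA = 97.898 mm.
Transfer each piece to the horizontal centroidal axis using Ī + A·d² with d = y − 97.898:
  flange: d = 32.102 mm → contributes +3 617 144 mm⁴
  web: d = -37.898 mm → contributes +7 592 444 mm⁴
Total I = 11 209 588 mm⁴.

Ix ≈ 1.12 × 10⁷ mm⁴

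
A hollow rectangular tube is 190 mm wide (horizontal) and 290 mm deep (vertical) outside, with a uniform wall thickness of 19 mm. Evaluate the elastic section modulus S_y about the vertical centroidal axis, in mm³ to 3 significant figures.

Decompose the section into non-overlapping parts with the origin at the bottom-left of its bounding rectangle.
Outer rectangle: 190 × 290, A = 55 100 mm², x = 95 mm, Ī = 165 759 167 mm⁴.
Inner void (subtracted): 152 × 252, A = 38 304 mm², x = 95 mm, Ī = 73 747 968 mm⁴.
By symmetry the centroid is at mid-width, x̄ = 95 mm.
All pieces are centred on the vertical centroidal axis, so I = ΣĪ (holes subtracted) = 92 011 199 mm⁴.
Extreme fibre distance c = 95 mm; S = I/c = 968 539 mm³.

S_y ≈ 9.69 × 10⁵ mm³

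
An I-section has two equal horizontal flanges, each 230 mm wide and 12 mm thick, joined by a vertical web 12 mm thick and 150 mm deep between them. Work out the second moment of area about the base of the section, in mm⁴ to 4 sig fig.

I_base ≈ 9.506 × 10⁷ mm⁴

Treat the section as a set of non-overlapping primitives; coordinates are from the bounding-box lower-left.
Bottom flange: 230 × 12, A = 2 760 mm², y = 6 mm, Ī = 33 120 mm⁴.
Web: 12 × 150, A = 1 800 mm², y = 87 mm, Ī = 3 375 000 mm⁴.
Top flange: 230 × 12, A = 2 760 mm², y = 168 mm, Ī = 33 120 mm⁴.
Transfer each piece to a horizontal axis along the bottom face using Ī + A·d² with d = y − 0:
  bottom flange: d = 6 mm → contributes +132 480 mm⁴
  web: d = 87 mm → contributes +16 999 200 mm⁴
  top flange: d = 168 mm → contributes +77 931 360 mm⁴
Total I = 95 063 040 mm⁴.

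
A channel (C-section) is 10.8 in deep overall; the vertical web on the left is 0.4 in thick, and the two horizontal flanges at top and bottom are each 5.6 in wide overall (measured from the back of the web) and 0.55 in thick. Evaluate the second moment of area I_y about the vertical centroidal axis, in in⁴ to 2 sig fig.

I_y ≈ 32 in⁴

Treat the section as a set of non-overlapping primitives; coordinates are from the bounding-box lower-left.
Web: 0.4 × 10.8, A = 4.32 in², x = 0.2 in, Ī = 0.0576 in⁴.
Top flange (beyond web): 5.2 × 0.55, A = 2.86 in², x = 3 in, Ī = 6.445 in⁴.
Bottom flange (beyond web): 5.2 × 0.55, A = 2.86 in², x = 3 in, Ī = 6.445 in⁴.
Centroid: x̄ = ΣA·x / ΣA = 1.795 in.
Transfer each piece to the vertical centroidal axis using Ī + A·d² with d = x − 1.795:
  web: d = -1.595 in → contributes +11.05 in⁴
  top flange (beyond web): d = 1.205 in → contributes +10.6 in⁴
  bottom flange (beyond web): d = 1.205 in → contributes +10.6 in⁴
Total I = 32.24 in⁴.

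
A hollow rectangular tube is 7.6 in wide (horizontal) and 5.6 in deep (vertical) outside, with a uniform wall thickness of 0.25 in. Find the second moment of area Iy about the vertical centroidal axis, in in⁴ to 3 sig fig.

Iy ≈ 52.7 in⁴

Break the section into simple shapes (no overlaps), measuring from the bottom-left corner of the bounding box.
Outer rectangle: 7.6 × 5.6, A = 42.56 in², x = 3.8 in, Ī = 204.86 in⁴.
Inner void (subtracted): 7.1 × 5.1, A = 36.21 in², x = 3.8 in, Ī = 152.11 in⁴.
By symmetry the centroid is at mid-width, x̄ = 3.8 in.
All pieces are centred on the vertical centroidal axis, so I = ΣĪ (holes subtracted) = 52.743 in⁴.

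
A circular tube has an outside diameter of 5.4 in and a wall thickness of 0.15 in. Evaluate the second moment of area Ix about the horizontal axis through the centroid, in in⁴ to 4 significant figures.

Ix ≈ 8.531 in⁴

Break the section into simple shapes (no overlaps), measuring from the bottom-left corner of the bounding box.
Outer circle: ⌀5.4, A = 22.9022 in², y = 2.7 in, Ī = 41.7393 in⁴.
Bore (subtracted): ⌀5.1, A = 20.4282 in², y = 2.7 in, Ī = 33.2086 in⁴.
By symmetry the centroid is at mid-height, ȳ = 2.7 in.
All pieces are centred on the horizontal axis through the centroid, so I = ΣĪ (holes subtracted) = 8.53068 in⁴.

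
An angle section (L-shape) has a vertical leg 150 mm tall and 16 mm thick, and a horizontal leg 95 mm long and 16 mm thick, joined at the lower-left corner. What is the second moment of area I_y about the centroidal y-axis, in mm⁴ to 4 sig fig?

I_y ≈ 2.577 × 10⁶ mm⁴

Break the section into simple shapes (no overlaps), measuring from the bottom-left corner of the bounding box.
Vertical leg: 16 × 150, A = 2 400 mm², x = 8 mm, Ī = 51 200 mm⁴.
Horizontal leg (remainder): 79 × 16, A = 1 264 mm², x = 55.5 mm, Ī = 657 385 mm⁴.
Centroid: x̄ = ΣA·x / ΣA = 24.3865 mm.
Transfer each piece to the centroidal y-axis using Ī + A·d² with d = x − 24.3865:
  vertical leg: d = -16.3865 mm → contributes +695 639 mm⁴
  horizontal leg (remainder): d = 31.1135 mm → contributes +1 881 003 mm⁴
Total I = 2 576 642 mm⁴.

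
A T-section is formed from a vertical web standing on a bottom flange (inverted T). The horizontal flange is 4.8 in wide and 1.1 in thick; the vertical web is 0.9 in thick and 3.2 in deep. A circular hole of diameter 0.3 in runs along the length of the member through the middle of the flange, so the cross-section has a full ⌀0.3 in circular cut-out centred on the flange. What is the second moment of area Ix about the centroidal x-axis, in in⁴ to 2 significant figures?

Split into non-overlapping primitives; take the origin at the lower-left of the bounding box.
Flange: 4.8 × 1.1, A = 5.28 in², y = 0.55 in, Ī = 0.5324 in⁴.
Web: 0.9 × 3.2, A = 2.88 in², y = 2.7 in, Ī = 2.458 in⁴.
Hole (subtracted): ⌀0.3, A = 0.07069 in², y = 0.55 in, Ī = 0.0003976 in⁴.
Centroid: ȳ = ΣA·y / ΣA = 1.315 in.
Transfer each piece to the centroidal x-axis using Ī + A·d² with d = y − 1.315:
  flange: d = -0.7655 in → contributes +3.626 in⁴
  web: d = 1.385 in → contributes +7.978 in⁴
  hole: d = -0.7655 in → contributes −0.04181 in⁴
Total I = 11.56 in⁴.

Ix ≈ 12 in⁴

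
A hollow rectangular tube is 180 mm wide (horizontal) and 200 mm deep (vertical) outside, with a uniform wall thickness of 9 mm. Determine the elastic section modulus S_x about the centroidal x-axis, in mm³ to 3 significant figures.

Treat the section as a set of non-overlapping primitives; coordinates are from the bounding-box lower-left.
Outer rectangle: 180 × 200, A = 36 000 mm², y = 100 mm, Ī = 120 000 000 mm⁴.
Inner void (subtracted): 162 × 182, A = 29 484 mm², y = 100 mm, Ī = 81 385 668 mm⁴.
By symmetry the centroid is at mid-height, ȳ = 100 mm.
All pieces are centred on the centroidal x-axis, so I = ΣĪ (holes subtracted) = 38 614 332 mm⁴.
Extreme fibre distance c = 100 mm; S = I/c = 386 143 mm³.

S_x ≈ 3.86 × 10⁵ mm³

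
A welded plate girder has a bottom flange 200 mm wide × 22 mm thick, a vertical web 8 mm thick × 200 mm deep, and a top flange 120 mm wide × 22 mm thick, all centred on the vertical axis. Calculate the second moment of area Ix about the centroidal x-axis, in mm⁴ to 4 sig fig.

Ix ≈ 8.794 × 10⁷ mm⁴

Split into non-overlapping primitives; take the origin at the lower-left of the bounding box.
Bottom plate: 200 × 22, A = 4 400 mm², y = 11 mm, Ī = 177 467 mm⁴.
Web plate: 8 × 200, A = 1 600 mm², y = 122 mm, Ī = 5 333 333 mm⁴.
Top plate: 120 × 22, A = 2 640 mm², y = 233 mm, Ī = 106 480 mm⁴.
Centroid: ȳ = ΣA·y / ΣA = 99.3889 mm.
Transfer each piece to the centroidal x-axis using Ī + A·d² with d = y − 99.3889:
  bottom plate: d = -88.3889 mm → contributes +34 552 888 mm⁴
  web plate: d = 22.6111 mm → contributes +6 151 353 mm⁴
  top plate: d = 133.611 mm → contributes +47 235 573 mm⁴
Total I = 87 939 813 mm⁴.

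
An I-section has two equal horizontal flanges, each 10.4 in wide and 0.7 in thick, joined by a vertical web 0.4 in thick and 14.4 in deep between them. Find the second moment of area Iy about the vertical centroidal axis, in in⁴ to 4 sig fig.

Decompose the section into non-overlapping parts with the origin at the bottom-left of its bounding rectangle.
Bottom flange: 10.4 × 0.7, A = 7.28 in², x = 5.2 in, Ī = 65.6171 in⁴.
Web: 0.4 × 14.4, A = 5.76 in², x = 5.2 in, Ī = 0.0768 in⁴.
Top flange: 10.4 × 0.7, A = 7.28 in², x = 5.2 in, Ī = 65.6171 in⁴.
By symmetry the centroid is at mid-width, x̄ = 5.2 in.
All pieces are centred on the vertical centroidal axis, so I = ΣĪ = 131.311 in⁴.

Iy ≈ 131.3 in⁴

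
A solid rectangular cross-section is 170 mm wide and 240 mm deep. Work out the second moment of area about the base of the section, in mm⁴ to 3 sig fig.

The section: 170 × 240, A = 40 800 mm², y = 120 mm, Ī = 195 840 000 mm⁴.
Transfer it to the bottom edge using Ī + A·d² with d = y − 0:
  the section: d = 120 mm → contributes +783 360 000 mm⁴
Total I = 783 360 000 mm⁴.

I_base ≈ 7.83 × 10⁸ mm⁴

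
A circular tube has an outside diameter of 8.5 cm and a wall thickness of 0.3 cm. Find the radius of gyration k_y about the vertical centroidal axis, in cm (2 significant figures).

k_y ≈ 2.9 cm

Treat the section as a set of non-overlapping primitives; coordinates are from the bounding-box lower-left.
Outer circle: ⌀8.5, A = 56.75 cm², x = 4.25 cm, Ī = 256.2 cm⁴.
Bore (subtracted): ⌀7.9, A = 49.02 cm², x = 4.25 cm, Ī = 191.2 cm⁴.
By symmetry the centroid is at mid-width, x̄ = 4.25 cm.
All pieces are centred on the vertical centroidal axis, so I = ΣĪ (holes subtracted) = 65.04 cm⁴.
Radius of gyration: k = √(I/A) = √(65.04 / 7.728) = 2.901 cm.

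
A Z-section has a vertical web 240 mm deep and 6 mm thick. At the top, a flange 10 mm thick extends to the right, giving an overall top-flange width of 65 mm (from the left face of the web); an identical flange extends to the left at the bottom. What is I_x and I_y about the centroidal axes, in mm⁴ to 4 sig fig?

I_x ≈ 2.253 × 10⁷ mm⁴, I_y ≈ 1.593 × 10⁶ mm⁴

Decompose the section into non-overlapping parts with the origin at the bottom-left of its bounding rectangle.
Web: 6 × 240, A = 1 440 mm², y = 120 mm, Ī = 6 912 000 mm⁴.
Top flange (beyond web): 59 × 10, A = 590 mm², y = 235 mm, Ī = 4916.67 mm⁴.
Bottom flange (beyond web): 59 × 10, A = 590 mm², y = 5 mm, Ī = 4916.67 mm⁴.
Centroid: ȳ = ΣA·y / ΣA = 120 mm.
Transfer each piece to the centroidal x-axis using Ī + A·d² with d = y − 120:
  web: d = 0 mm → contributes +6 912 000 mm⁴
  top flange (beyond web): d = 115 mm → contributes +7 807 667 mm⁴
  bottom flange (beyond web): d = -115 mm → contributes +7 807 667 mm⁴
Total I = 22 527 333 mm⁴.
For the y-axis: x̄ = 62 mm.
Repeating about the centroidal y-axis gives I_y = 1 592 993 mm⁴.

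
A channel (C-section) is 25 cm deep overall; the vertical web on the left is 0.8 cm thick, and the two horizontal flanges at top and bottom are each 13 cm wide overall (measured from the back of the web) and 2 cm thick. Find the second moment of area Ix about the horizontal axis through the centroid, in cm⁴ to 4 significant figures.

Ix ≈ 7512 cm⁴

Decompose the section into non-overlapping parts with the origin at the bottom-left of its bounding rectangle.
Web: 0.8 × 25, A = 20 cm², y = 12.5 cm, Ī = 1041.67 cm⁴.
Top flange (beyond web): 12.2 × 2, A = 24.4 cm², y = 24 cm, Ī = 8.13333 cm⁴.
Bottom flange (beyond web): 12.2 × 2, A = 24.4 cm², y = 1 cm, Ī = 8.13333 cm⁴.
By symmetry the centroid is at mid-height, ȳ = 12.5 cm.
Transfer each piece to the horizontal axis through the centroid using Ī + A·d² with d = y − 12.5:
  web: d = 0 cm → contributes +1041.67 cm⁴
  top flange (beyond web): d = 11.5 cm → contributes +3235.03 cm⁴
  bottom flange (beyond web): d = -11.5 cm → contributes +3235.03 cm⁴
Total I = 7511.73 cm⁴.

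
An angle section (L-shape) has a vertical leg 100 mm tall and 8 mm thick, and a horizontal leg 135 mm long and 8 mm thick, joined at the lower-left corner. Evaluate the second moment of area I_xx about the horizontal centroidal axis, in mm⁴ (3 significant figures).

Split into non-overlapping primitives; take the origin at the lower-left of the bounding box.
Vertical leg: 8 × 100, A = 800 mm², y = 50 mm, Ī = 666 667 mm⁴.
Horizontal leg (remainder): 127 × 8, A = 1 016 mm², y = 4 mm, Ī = 5418.7 mm⁴.
Centroid: ȳ = ΣA·y / ΣA = 24.264 mm.
Transfer each piece to the horizontal centroidal axis using Ī + A·d² with d = y − 24.264:
  vertical leg: d = 25.736 mm → contributes +1 196 527 mm⁴
  horizontal leg (remainder): d = -20.264 mm → contributes +422 631 mm⁴
Total I = 1 619 158 mm⁴.

I_xx ≈ 1.62 × 10⁶ mm⁴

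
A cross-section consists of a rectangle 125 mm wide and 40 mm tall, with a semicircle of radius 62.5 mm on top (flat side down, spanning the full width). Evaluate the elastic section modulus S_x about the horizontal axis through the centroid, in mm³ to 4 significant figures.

S_x ≈ 1.461 × 10⁵ mm³

Decompose the section into non-overlapping parts with the origin at the bottom-left of its bounding rectangle.
Rectangular body: 125 × 40, A = 5 000 mm², y = 20 mm, Ī = 666 667 mm⁴.
Semicircular cap: semicircle r = 62.5, A = 6135.92 mm², y = 66.5258 mm, Ī = 1 674 758 mm⁴.
Centroid: ȳ = ΣA·y / ΣA = 45.6359 mm.
Transfer each piece to the horizontal axis through the centroid using Ī + A·d² with d = y − 45.6359:
  rectangular body: d = -25.6359 mm → contributes +3 952 651 mm⁴
  semicircular cap: d = 20.89 mm → contributes +4 352 419 mm⁴
Total I = 8 305 071 mm⁴.
Extreme fibre distance c = 56.8641 mm; S = I/c = 146 051 mm³.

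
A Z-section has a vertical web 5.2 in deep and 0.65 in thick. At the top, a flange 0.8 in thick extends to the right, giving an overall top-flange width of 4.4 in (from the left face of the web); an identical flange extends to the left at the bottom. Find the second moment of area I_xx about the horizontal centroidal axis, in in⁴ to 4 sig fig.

I_xx ≈ 36.98 in⁴

Split into non-overlapping primitives; take the origin at the lower-left of the bounding box.
Web: 0.65 × 5.2, A = 3.38 in², y = 2.6 in, Ī = 7.61627 in⁴.
Top flange (beyond web): 3.75 × 0.8, A = 3 in², y = 4.8 in, Ī = 0.16 in⁴.
Bottom flange (beyond web): 3.75 × 0.8, A = 3 in², y = 0.4 in, Ī = 0.16 in⁴.
Centroid: ȳ = ΣA·y / ΣA = 2.6 in.
Transfer each piece to the horizontal centroidal axis using Ī + A·d² with d = y − 2.6:
  web: d = 0 in → contributes +7.61627 in⁴
  top flange (beyond web): d = 2.2 in → contributes +14.68 in⁴
  bottom flange (beyond web): d = -2.2 in → contributes +14.68 in⁴
Total I = 36.9763 in⁴.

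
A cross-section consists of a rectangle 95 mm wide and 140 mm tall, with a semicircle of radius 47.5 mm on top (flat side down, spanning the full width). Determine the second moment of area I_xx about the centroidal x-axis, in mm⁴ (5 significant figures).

I_xx ≈ 4.5030 × 10⁷ mm⁴

Decompose the section into non-overlapping parts with the origin at the bottom-left of its bounding rectangle.
Rectangular body: 95 × 140, A = 13 300 mm², y = 70 mm, Ī = 21 723 333 mm⁴.
Semicircular cap: semicircle r = 47.5, A = 3544.109 mm², y = 160.1596 mm, Ī = 558735.8 mm⁴.
Centroid: ȳ = ΣA·y / ΣA = 88.97017 mm.
Transfer each piece to the centroidal x-axis using Ī + A·d² with d = y − 88.97017:
  rectangular body: d = -18.97017 mm → contributes +26 509 567 mm⁴
  semicircular cap: d = 71.18946 mm → contributes +18 520 066 mm⁴
Total I = 45 029 633 mm⁴.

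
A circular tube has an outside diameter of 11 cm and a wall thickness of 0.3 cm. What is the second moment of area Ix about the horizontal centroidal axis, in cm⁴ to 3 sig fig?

Ix ≈ 144 cm⁴

Decompose the section into non-overlapping parts with the origin at the bottom-left of its bounding rectangle.
Outer circle: ⌀11, A = 95.033 cm², y = 5.5 cm, Ī = 718.69 cm⁴.
Bore (subtracted): ⌀10.4, A = 84.949 cm², y = 5.5 cm, Ī = 574.25 cm⁴.
By symmetry the centroid is at mid-height, ȳ = 5.5 cm.
All pieces are centred on the horizontal centroidal axis, so I = ΣĪ (holes subtracted) = 144.44 cm⁴.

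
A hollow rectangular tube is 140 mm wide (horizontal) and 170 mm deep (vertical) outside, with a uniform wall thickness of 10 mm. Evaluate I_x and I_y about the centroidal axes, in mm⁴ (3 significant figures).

I_x ≈ 2.36 × 10⁷ mm⁴, I_y ≈ 1.73 × 10⁷ mm⁴

Decompose the section into non-overlapping parts with the origin at the bottom-left of its bounding rectangle.
Outer rectangle: 140 × 170, A = 23 800 mm², y = 85 mm, Ī = 57 318 333 mm⁴.
Inner void (subtracted): 120 × 150, A = 18 000 mm², y = 85 mm, Ī = 33 750 000 mm⁴.
By symmetry the centroid is at mid-height, ȳ = 85 mm.
All pieces are centred on the centroidal x-axis, so I = ΣĪ (holes subtracted) = 23 568 333 mm⁴.
Repeating about the centroidal y-axis gives I_y = 17 273 333 mm⁴.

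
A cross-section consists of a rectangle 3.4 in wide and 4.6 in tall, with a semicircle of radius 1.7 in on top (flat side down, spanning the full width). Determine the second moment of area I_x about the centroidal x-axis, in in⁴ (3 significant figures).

I_x ≈ 60.6 in⁴

Decompose the section into non-overlapping parts with the origin at the bottom-left of its bounding rectangle.
Rectangular body: 3.4 × 4.6, A = 15.64 in², y = 2.3 in, Ī = 27.579 in⁴.
Semicircular cap: semicircle r = 1.7, A = 4.5396 in², y = 5.3215 in, Ī = 0.9167 in⁴.
Centroid: ȳ = ΣA·y / ΣA = 2.9797 in.
Transfer each piece to the centroidal x-axis using Ī + A·d² with d = y − 2.9797:
  rectangular body: d = -0.67972 in → contributes +34.804 in⁴
  semicircular cap: d = 2.3418 in → contributes +25.812 in⁴
Total I = 60.616 in⁴.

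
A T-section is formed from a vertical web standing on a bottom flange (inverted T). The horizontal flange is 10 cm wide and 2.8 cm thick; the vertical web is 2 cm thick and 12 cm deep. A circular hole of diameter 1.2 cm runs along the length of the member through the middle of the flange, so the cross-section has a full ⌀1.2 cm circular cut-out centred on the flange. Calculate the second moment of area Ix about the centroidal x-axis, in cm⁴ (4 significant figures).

Ix ≈ 1000 cm⁴

Split into non-overlapping primitives; take the origin at the lower-left of the bounding box.
Flange: 10 × 2.8, A = 28 cm², y = 1.4 cm, Ī = 18.2933 cm⁴.
Web: 2 × 12, A = 24 cm², y = 8.8 cm, Ī = 288 cm⁴.
Hole (subtracted): ⌀1.2, A = 1.13097 cm², y = 1.4 cm, Ī = 0.101788 cm⁴.
Centroid: ȳ = ΣA·y / ΣA = 4.89132 cm.
Transfer each piece to the centroidal x-axis using Ī + A·d² with d = y − 4.89132:
  flange: d = -3.49132 cm → contributes +359.594 cm⁴
  web: d = 3.90868 cm → contributes +654.667 cm⁴
  hole: d = -3.49132 cm → contributes −13.8876 cm⁴
Total I = 1000.37 cm⁴.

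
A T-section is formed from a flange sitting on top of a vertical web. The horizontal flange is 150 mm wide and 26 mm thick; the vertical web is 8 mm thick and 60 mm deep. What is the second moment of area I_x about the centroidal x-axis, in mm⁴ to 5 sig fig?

Treat the section as a set of non-overlapping primitives; coordinates are from the bounding-box lower-left.
Flange: 150 × 26, A = 3 900 mm², y = 73 mm, Ī = 219 700 mm⁴.
Web: 8 × 60, A = 480 mm², y = 30 mm, Ī = 144 000 mm⁴.
Centroid: ȳ = ΣA·y / ΣA = 68.28767 mm.
Transfer each piece to the centroidal x-axis using Ī + A·d² with d = y − 68.28767:
  flange: d = 4.712329 mm → contributes +306303.6 mm⁴
  web: d = -38.28767 mm → contributes +847 654 mm⁴
Total I = 1 153 958 mm⁴.

I_x ≈ 1.1540 × 10⁶ mm⁴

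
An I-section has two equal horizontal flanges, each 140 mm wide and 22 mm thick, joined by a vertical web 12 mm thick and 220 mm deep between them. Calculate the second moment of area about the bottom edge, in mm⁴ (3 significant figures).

I_base ≈ 2.54 × 10⁸ mm⁴

Break the section into simple shapes (no overlaps), measuring from the bottom-left corner of the bounding box.
Bottom flange: 140 × 22, A = 3 080 mm², y = 11 mm, Ī = 124 227 mm⁴.
Web: 12 × 220, A = 2 640 mm², y = 132 mm, Ī = 10 648 000 mm⁴.
Top flange: 140 × 22, A = 3 080 mm², y = 253 mm, Ī = 124 227 mm⁴.
Transfer each piece to the bottom edge using Ī + A·d² with d = y − 0:
  bottom flange: d = 11 mm → contributes +496 907 mm⁴
  web: d = 132 mm → contributes +56 647 360 mm⁴
  top flange: d = 253 mm → contributes +197 271 947 mm⁴
Total I = 254 416 213 mm⁴.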